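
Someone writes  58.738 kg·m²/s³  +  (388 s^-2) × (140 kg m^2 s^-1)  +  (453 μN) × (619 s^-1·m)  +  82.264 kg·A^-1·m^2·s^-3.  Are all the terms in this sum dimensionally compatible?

No

Dimensions:
  58.738 kg·m²/s³:  kg·m²·s⁻³
  (388 s^-2) × (140 kg m^2 s^-1):  [s⁻²] · [kg·m²·s⁻¹] = kg·m²·s⁻³
  (453 μN) × (619 s^-1·m):  [kg·m·s⁻²] · [m·s⁻¹] = kg·m²·s⁻³
  82.264 kg·A^-1·m^2·s^-3:  kg·m²·s⁻³·A⁻¹
The terms do not share a single dimension (kg·m²·s⁻³ vs kg·m²·s⁻³·A⁻¹).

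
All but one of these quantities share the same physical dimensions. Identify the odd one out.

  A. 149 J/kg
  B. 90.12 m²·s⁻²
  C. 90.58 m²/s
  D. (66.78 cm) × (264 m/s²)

Dimensions:
  A. J·kg⁻¹ = N·m·kg⁻¹ = m²·s⁻²
  B. m²·s⁻²
  C. m²·s⁻¹
  D. [m] · [m·s⁻²] = m²·s⁻²
All reduce to m²·s⁻² except C., which is m²·s⁻¹.

C.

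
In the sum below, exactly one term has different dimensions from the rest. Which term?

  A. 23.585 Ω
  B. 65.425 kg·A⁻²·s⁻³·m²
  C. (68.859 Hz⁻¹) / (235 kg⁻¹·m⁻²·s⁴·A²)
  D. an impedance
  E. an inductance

E.

Dimensions:
  A. Ω = V·A⁻¹ = kg·m²·s⁻³·A⁻²
  B. kg·m²·s⁻³·A⁻²
  C. [s] / [kg⁻¹·m⁻²·s⁴·A²] = kg·m²·s⁻³·A⁻²
  D. [impedance] = kg·m²·s⁻³·A⁻²
  E. [inductance] = kg·m²·s⁻²·A⁻²
All reduce to kg·m²·s⁻³·A⁻² except E., which is kg·m²·s⁻²·A⁻².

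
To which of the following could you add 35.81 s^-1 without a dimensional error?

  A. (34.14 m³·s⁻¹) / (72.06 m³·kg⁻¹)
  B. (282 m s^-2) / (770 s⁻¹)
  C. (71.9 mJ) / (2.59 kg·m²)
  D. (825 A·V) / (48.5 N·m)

D.

Reference: s⁻¹.
Each option:
  A. [m³·s⁻¹] / [kg⁻¹·m³] = kg·s⁻¹
  B. [m·s⁻²] / [s⁻¹] = m·s⁻¹
  C. [kg·m²·s⁻²] / [kg·m²] = s⁻²
  D. [kg·m²·s⁻³] / [kg·m²·s⁻²] = s⁻¹  ← same
Only D. matches s⁻¹.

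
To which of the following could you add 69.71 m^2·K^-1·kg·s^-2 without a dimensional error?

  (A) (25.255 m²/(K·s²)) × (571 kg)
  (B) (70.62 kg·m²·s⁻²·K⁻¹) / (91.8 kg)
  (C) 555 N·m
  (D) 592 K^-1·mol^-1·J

Reference: kg·m²·s⁻²·K⁻¹.
Each option:
  (A) [m²·s⁻²·K⁻¹] · [kg] = kg·m²·s⁻²·K⁻¹  ← same
  (B) [kg·m²·s⁻²·K⁻¹] / [kg] = m²·s⁻²·K⁻¹
  (C) N·m = kg·m·s⁻²·m = kg·m²·s⁻²
  (D) J·mol⁻¹·K⁻¹ = N·m·mol⁻¹·K⁻¹ = kg·m²·s⁻²·K⁻¹·mol⁻¹
Only (A) matches kg·m²·s⁻²·K⁻¹.

(A)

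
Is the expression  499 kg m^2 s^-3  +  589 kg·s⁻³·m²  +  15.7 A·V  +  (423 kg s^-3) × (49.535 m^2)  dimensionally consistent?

Yes

Expand each in SI base units:
  499 kg m^2 s^-3:  kg·m²·s⁻³
  589 kg·s⁻³·m²:  kg·m²·s⁻³
  15.7 A·V:  V·A = J·C⁻¹·A = kg·m²·s⁻³
  (423 kg s^-3) × (49.535 m^2):  [kg·s⁻³] · [m²] = kg·m²·s⁻³
Every term reduces to kg·m²·s⁻³.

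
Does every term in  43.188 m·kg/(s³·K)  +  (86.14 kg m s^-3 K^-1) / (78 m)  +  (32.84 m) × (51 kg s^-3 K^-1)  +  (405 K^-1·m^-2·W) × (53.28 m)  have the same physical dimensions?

No

Expand each in SI base units:
  43.188 m·kg/(s³·K):  kg·m·s⁻³·K⁻¹
  (86.14 kg m s^-3 K^-1) / (78 m):  [kg·m·s⁻³·K⁻¹] / [m] = kg·s⁻³·K⁻¹
  (32.84 m) × (51 kg s^-3 K^-1):  [m] · [kg·s⁻³·K⁻¹] = kg·m·s⁻³·K⁻¹
  (405 K^-1·m^-2·W) × (53.28 m):  [kg·s⁻³·K⁻¹] · [m] = kg·m·s⁻³·K⁻¹
The terms do not share a single dimension (kg·m·s⁻³·K⁻¹ vs kg·s⁻³·K⁻¹).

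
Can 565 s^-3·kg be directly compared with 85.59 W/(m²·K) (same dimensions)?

In SI base units:
  565 s^-3·kg:  kg·s⁻³
  85.59 W/(m²·K):  W·m⁻²·K⁻¹ = J·s⁻¹·m⁻²·K⁻¹ = kg·s⁻³·K⁻¹
kg·s⁻³ ≠ kg·s⁻³·K⁻¹, so they cannot be added.

No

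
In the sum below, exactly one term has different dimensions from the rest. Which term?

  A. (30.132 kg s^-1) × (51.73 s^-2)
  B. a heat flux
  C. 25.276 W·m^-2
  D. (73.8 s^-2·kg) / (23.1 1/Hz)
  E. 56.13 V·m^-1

In SI base units:
  A. [kg·s⁻¹] · [s⁻²] = kg·s⁻³
  B. [heat flux] = kg·s⁻³
  C. W·m⁻² = J·s⁻¹·m⁻² = kg·s⁻³
  D. [kg·s⁻²] / [s] = kg·s⁻³
  E. V·m⁻¹ = J·C⁻¹·m⁻¹ = kg·m·s⁻³·A⁻¹
All reduce to kg·s⁻³ except E., which is kg·m·s⁻³·A⁻¹.

E.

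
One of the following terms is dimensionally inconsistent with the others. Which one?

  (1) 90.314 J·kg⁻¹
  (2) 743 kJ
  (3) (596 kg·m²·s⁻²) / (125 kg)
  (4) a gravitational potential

(2)

Reduce each to base SI dimensions:
  (1) J·kg⁻¹ = N·m·kg⁻¹ = m²·s⁻²
  (2) J = N·m = kg·m²·s⁻²
  (3) [kg·m²·s⁻²] / [kg] = m²·s⁻²
  (4) [gravitational potential] = m²·s⁻²
All reduce to m²·s⁻² except (2), which is kg·m²·s⁻².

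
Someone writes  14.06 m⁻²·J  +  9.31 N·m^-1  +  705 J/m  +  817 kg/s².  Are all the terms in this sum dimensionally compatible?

No

Reduce each to base SI dimensions:
  14.06 m⁻²·J:  J·m⁻² = N·m·m⁻² = kg·s⁻²
  9.31 N·m^-1:  N·m⁻¹ = kg·m·s⁻²·m⁻¹ = kg·s⁻²
  705 J/m:  J·m⁻¹ = N·m·m⁻¹ = kg·m·s⁻²
  817 kg/s²:  kg·s⁻²
The terms do not share a single dimension (kg·m·s⁻² vs kg·s⁻²).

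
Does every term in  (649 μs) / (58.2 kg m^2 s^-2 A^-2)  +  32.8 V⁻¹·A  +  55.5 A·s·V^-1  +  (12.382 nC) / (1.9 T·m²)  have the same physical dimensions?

No

Expand each in SI base units:
  (649 μs) / (58.2 kg m^2 s^-2 A^-2):  [s] / [kg·m²·s⁻²·A⁻²] = kg⁻¹·m⁻²·s³·A²
  32.8 V⁻¹·A:  A·V⁻¹ = A·(J·C⁻¹)⁻¹ = kg⁻¹·m⁻²·s³·A²
  55.5 A·s·V^-1:  A·s·V⁻¹ = A·s·(J·C⁻¹)⁻¹ = kg⁻¹·m⁻²·s⁴·A²
  (12.382 nC) / (1.9 T·m²):  [s·A] / [kg·m²·s⁻²·A⁻¹] = kg⁻¹·m⁻²·s³·A²
The terms do not share a single dimension (kg⁻¹·m⁻²·s³·A² vs kg⁻¹·m⁻²·s⁴·A²).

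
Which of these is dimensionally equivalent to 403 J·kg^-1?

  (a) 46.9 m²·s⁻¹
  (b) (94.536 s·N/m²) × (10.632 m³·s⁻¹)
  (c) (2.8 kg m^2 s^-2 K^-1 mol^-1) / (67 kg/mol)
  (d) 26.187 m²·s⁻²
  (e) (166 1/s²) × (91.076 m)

Reference: J·kg⁻¹ = N·m·kg⁻¹ = m²·s⁻².
Each option:
  (a) m²·s⁻¹
  (b) [kg·m⁻¹·s⁻¹] · [m³·s⁻¹] = kg·m²·s⁻²
  (c) [kg·m²·s⁻²·K⁻¹·mol⁻¹] / [kg·mol⁻¹] = m²·s⁻²·K⁻¹
  (d) m²·s⁻²  ← same
  (e) [s⁻²] · [m] = m·s⁻²
Only (d) matches m²·s⁻².

(d)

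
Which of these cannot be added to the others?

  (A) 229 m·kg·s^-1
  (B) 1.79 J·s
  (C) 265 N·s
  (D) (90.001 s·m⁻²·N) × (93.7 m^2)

(B)

In SI base units:
  (A) kg·m·s⁻¹
  (B) J·s = N·m·s = kg·m²·s⁻¹
  (C) N·s = kg·m·s⁻²·s = kg·m·s⁻¹
  (D) [kg·m⁻¹·s⁻¹] · [m²] = kg·m·s⁻¹
All reduce to kg·m·s⁻¹ except (B), which is kg·m²·s⁻¹.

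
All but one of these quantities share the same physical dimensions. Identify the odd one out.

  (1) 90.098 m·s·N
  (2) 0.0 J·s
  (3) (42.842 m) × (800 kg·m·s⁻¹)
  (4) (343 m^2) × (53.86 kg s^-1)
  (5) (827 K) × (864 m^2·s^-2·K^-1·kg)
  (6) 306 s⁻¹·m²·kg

In SI base units:
  (1) N·m·s = kg·m·s⁻²·m·s = kg·m²·s⁻¹
  (2) J·s = N·m·s = kg·m²·s⁻¹
  (3) [m] · [kg·m·s⁻¹] = kg·m²·s⁻¹
  (4) [m²] · [kg·s⁻¹] = kg·m²·s⁻¹
  (5) [K] · [kg·m²·s⁻²·K⁻¹] = kg·m²·s⁻²
  (6) kg·m²·s⁻¹
All reduce to kg·m²·s⁻¹ except (5), which is kg·m²·s⁻².

(5)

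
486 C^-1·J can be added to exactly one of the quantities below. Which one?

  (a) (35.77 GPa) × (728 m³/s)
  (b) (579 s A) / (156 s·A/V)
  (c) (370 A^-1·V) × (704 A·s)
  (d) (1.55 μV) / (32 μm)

Reference: J·C⁻¹ = N·m·(s·A)⁻¹ = kg·m²·s⁻³·A⁻¹.
Each option:
  (a) [kg·m⁻¹·s⁻²] · [m³·s⁻¹] = kg·m²·s⁻³
  (b) [s·A] / [kg⁻¹·m⁻²·s⁴·A²] = kg·m²·s⁻³·A⁻¹  ← same
  (c) [kg·m²·s⁻³·A⁻²] · [s·A] = kg·m²·s⁻²·A⁻¹
  (d) [kg·m²·s⁻³·A⁻¹] / [m] = kg·m·s⁻³·A⁻¹
Only (b) matches kg·m²·s⁻³·A⁻¹.

(b)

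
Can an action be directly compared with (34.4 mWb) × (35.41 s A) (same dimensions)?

In SI base units:
  an action:  [action] = kg·m²·s⁻¹
  (34.4 mWb) × (35.41 s A):  [kg·m²·s⁻²·A⁻¹] · [s·A] = kg·m²·s⁻¹
Both are kg·m²·s⁻¹, so they have the same dimensions and can be added.

Yes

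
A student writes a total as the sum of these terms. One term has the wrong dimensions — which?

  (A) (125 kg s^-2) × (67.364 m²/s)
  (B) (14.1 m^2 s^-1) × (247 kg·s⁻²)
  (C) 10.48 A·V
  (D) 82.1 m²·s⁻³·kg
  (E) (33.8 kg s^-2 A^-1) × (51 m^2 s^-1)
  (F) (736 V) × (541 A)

Dimensions:
  (A) [kg·s⁻²] · [m²·s⁻¹] = kg·m²·s⁻³
  (B) [m²·s⁻¹] · [kg·s⁻²] = kg·m²·s⁻³
  (C) V·A = J·C⁻¹·A = kg·m²·s⁻³
  (D) kg·m²·s⁻³
  (E) [kg·s⁻²·A⁻¹] · [m²·s⁻¹] = kg·m²·s⁻³·A⁻¹
  (F) [kg·m²·s⁻³·A⁻¹] · [A] = kg·m²·s⁻³
All reduce to kg·m²·s⁻³ except (E), which is kg·m²·s⁻³·A⁻¹.

(E)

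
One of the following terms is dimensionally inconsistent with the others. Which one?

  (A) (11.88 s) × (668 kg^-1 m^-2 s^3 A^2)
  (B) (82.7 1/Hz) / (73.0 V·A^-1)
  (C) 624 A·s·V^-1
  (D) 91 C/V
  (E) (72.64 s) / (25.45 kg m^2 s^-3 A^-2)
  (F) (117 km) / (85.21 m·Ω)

(F)

Reduce each to base SI dimensions:
  (A) [s] · [kg⁻¹·m⁻²·s³·A²] = kg⁻¹·m⁻²·s⁴·A²
  (B) [s] / [kg·m²·s⁻³·A⁻²] = kg⁻¹·m⁻²·s⁴·A²
  (C) A·s·V⁻¹ = A·s·(J·C⁻¹)⁻¹ = kg⁻¹·m⁻²·s⁴·A²
  (D) C·V⁻¹ = s·A·(J·C⁻¹)⁻¹ = kg⁻¹·m⁻²·s⁴·A²
  (E) [s] / [kg·m²·s⁻³·A⁻²] = kg⁻¹·m⁻²·s⁴·A²
  (F) [m] / [kg·m³·s⁻³·A⁻²] = kg⁻¹·m⁻²·s³·A²
All reduce to kg⁻¹·m⁻²·s⁴·A² except (F), which is kg⁻¹·m⁻²·s³·A².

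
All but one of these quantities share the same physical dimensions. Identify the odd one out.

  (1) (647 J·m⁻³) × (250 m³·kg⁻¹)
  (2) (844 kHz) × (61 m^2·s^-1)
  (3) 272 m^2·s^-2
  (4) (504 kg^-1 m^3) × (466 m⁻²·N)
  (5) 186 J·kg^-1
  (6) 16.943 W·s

(6)

Reduce each to base SI dimensions:
  (1) [kg·m⁻¹·s⁻²] · [kg⁻¹·m³] = m²·s⁻²
  (2) [s⁻¹] · [m²·s⁻¹] = m²·s⁻²
  (3) m²·s⁻²
  (4) [kg⁻¹·m³] · [kg·m⁻¹·s⁻²] = m²·s⁻²
  (5) J·kg⁻¹ = N·m·kg⁻¹ = m²·s⁻²
  (6) W·s = J·s⁻¹·s = kg·m²·s⁻²
All reduce to m²·s⁻² except (6), which is kg·m²·s⁻².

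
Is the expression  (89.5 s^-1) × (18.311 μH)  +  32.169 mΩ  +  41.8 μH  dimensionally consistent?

No

In SI base units:
  (89.5 s^-1) × (18.311 μH):  [s⁻¹] · [kg·m²·s⁻²·A⁻²] = kg·m²·s⁻³·A⁻²
  32.169 mΩ:  Ω = V·A⁻¹ = kg·m²·s⁻³·A⁻²
  41.8 μH:  H = V·s·A⁻¹ = kg·m²·s⁻²·A⁻²
The terms do not share a single dimension (kg·m²·s⁻²·A⁻² vs kg·m²·s⁻³·A⁻²).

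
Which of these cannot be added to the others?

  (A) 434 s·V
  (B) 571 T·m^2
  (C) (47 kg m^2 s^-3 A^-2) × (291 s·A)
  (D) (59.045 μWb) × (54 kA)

(D)

Expand each in SI base units:
  (A) V·s = J·C⁻¹·s = kg·m²·s⁻²·A⁻¹
  (B) T·m² = Wb·m⁻²·m² = kg·m²·s⁻²·A⁻¹
  (C) [kg·m²·s⁻³·A⁻²] · [s·A] = kg·m²·s⁻²·A⁻¹
  (D) [kg·m²·s⁻²·A⁻¹] · [A] = kg·m²·s⁻²
All reduce to kg·m²·s⁻²·A⁻¹ except (D), which is kg·m²·s⁻².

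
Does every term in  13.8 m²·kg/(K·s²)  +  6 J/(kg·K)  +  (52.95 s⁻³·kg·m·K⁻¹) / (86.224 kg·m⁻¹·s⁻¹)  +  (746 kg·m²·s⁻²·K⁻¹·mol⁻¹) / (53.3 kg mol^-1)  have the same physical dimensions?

No

Expand each in SI base units:
  13.8 m²·kg/(K·s²):  kg·m²·s⁻²·K⁻¹
  6 J/(kg·K):  J·kg⁻¹·K⁻¹ = N·m·kg⁻¹·K⁻¹ = m²·s⁻²·K⁻¹
  (52.95 s⁻³·kg·m·K⁻¹) / (86.224 kg·m⁻¹·s⁻¹):  [kg·m·s⁻³·K⁻¹] / [kg·m⁻¹·s⁻¹] = m²·s⁻²·K⁻¹
  (746 kg·m²·s⁻²·K⁻¹·mol⁻¹) / (53.3 kg mol^-1):  [kg·m²·s⁻²·K⁻¹·mol⁻¹] / [kg·mol⁻¹] = m²·s⁻²·K⁻¹
The terms do not share a single dimension (kg·m²·s⁻²·K⁻¹ vs m²·s⁻²·K⁻¹).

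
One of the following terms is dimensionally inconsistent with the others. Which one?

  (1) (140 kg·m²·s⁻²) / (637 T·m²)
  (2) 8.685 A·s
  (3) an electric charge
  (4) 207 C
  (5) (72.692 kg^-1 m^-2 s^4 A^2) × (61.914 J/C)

(1)

Reduce each to base SI dimensions:
  (1) [kg·m²·s⁻²] / [kg·m²·s⁻²·A⁻¹] = A
  (2) A·s = s·A
  (3) [electric charge] = s·A
  (4) C = s·A
  (5) [kg⁻¹·m⁻²·s⁴·A²] · [kg·m²·s⁻³·A⁻¹] = s·A
All reduce to s·A except (1), which is A.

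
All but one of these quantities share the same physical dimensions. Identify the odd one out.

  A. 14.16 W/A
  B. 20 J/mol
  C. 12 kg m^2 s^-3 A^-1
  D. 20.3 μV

B.

Expand each in SI base units:
  A. W·A⁻¹ = J·s⁻¹·A⁻¹ = kg·m²·s⁻³·A⁻¹
  B. J·mol⁻¹ = N·m·mol⁻¹ = kg·m²·s⁻²·mol⁻¹
  C. kg·m²·s⁻³·A⁻¹
  D. V = J·C⁻¹ = kg·m²·s⁻³·A⁻¹
All reduce to kg·m²·s⁻³·A⁻¹ except B., which is kg·m²·s⁻²·mol⁻¹.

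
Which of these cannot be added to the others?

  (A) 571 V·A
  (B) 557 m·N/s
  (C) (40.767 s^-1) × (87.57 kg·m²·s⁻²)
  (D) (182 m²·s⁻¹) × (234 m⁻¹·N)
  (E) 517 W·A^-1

(E)

Dimensions:
  (A) V·A = J·C⁻¹·A = kg·m²·s⁻³
  (B) N·m·s⁻¹ = kg·m·s⁻²·m·s⁻¹ = kg·m²·s⁻³
  (C) [s⁻¹] · [kg·m²·s⁻²] = kg·m²·s⁻³
  (D) [m²·s⁻¹] · [kg·s⁻²] = kg·m²·s⁻³
  (E) W·A⁻¹ = J·s⁻¹·A⁻¹ = kg·m²·s⁻³·A⁻¹
All reduce to kg·m²·s⁻³ except (E), which is kg·m²·s⁻³·A⁻¹.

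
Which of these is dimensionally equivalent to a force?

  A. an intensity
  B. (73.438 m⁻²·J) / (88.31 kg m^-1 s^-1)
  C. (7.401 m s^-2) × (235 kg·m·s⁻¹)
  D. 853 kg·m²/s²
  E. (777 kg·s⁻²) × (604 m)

E.

Reference: [force] = kg·m·s⁻².
Each option:
  A. [intensity] = kg·s⁻³
  B. [kg·s⁻²] / [kg·m⁻¹·s⁻¹] = m·s⁻¹
  C. [m·s⁻²] · [kg·m·s⁻¹] = kg·m²·s⁻³
  D. kg·m²·s⁻²
  E. [kg·s⁻²] · [m] = kg·m·s⁻²  ← same
Only E. matches kg·m·s⁻².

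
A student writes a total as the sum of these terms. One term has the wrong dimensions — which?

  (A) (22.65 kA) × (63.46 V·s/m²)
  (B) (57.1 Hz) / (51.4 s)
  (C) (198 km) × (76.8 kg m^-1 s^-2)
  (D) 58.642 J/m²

(B)

In SI base units:
  (A) [A] · [kg·s⁻²·A⁻¹] = kg·s⁻²
  (B) [s⁻¹] / [s] = s⁻²
  (C) [m] · [kg·m⁻¹·s⁻²] = kg·s⁻²
  (D) J·m⁻² = N·m·m⁻² = kg·s⁻²
All reduce to kg·s⁻² except (B), which is s⁻².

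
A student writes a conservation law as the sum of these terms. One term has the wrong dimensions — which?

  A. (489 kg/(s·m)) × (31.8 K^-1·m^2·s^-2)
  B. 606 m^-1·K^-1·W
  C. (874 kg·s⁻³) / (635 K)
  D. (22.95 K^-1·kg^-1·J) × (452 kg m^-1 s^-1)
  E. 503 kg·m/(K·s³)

C.

Dimensions:
  A. [kg·m⁻¹·s⁻¹] · [m²·s⁻²·K⁻¹] = kg·m·s⁻³·K⁻¹
  B. W·m⁻¹·K⁻¹ = J·s⁻¹·m⁻¹·K⁻¹ = kg·m·s⁻³·K⁻¹
  C. [kg·s⁻³] / [K] = kg·s⁻³·K⁻¹
  D. [m²·s⁻²·K⁻¹] · [kg·m⁻¹·s⁻¹] = kg·m·s⁻³·K⁻¹
  E. kg·m·s⁻³·K⁻¹
All reduce to kg·m·s⁻³·K⁻¹ except C., which is kg·s⁻³·K⁻¹.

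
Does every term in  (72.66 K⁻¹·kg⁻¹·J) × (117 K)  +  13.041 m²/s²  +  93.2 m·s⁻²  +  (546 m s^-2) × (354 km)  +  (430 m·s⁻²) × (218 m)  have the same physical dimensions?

Reduce each to base SI dimensions:
  (72.66 K⁻¹·kg⁻¹·J) × (117 K):  [m²·s⁻²·K⁻¹] · [K] = m²·s⁻²
  13.041 m²/s²:  m²·s⁻²
  93.2 m·s⁻²:  m·s⁻²
  (546 m s^-2) × (354 km):  [m·s⁻²] · [m] = m²·s⁻²
  (430 m·s⁻²) × (218 m):  [m·s⁻²] · [m] = m²·s⁻²
The terms do not share a single dimension (m²·s⁻² vs m·s⁻²).

No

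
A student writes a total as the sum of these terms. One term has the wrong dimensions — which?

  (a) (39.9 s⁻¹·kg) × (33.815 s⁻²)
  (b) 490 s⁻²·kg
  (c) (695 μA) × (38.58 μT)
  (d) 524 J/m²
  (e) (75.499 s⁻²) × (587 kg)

In SI base units:
  (a) [kg·s⁻¹] · [s⁻²] = kg·s⁻³
  (b) kg·s⁻²
  (c) [A] · [kg·s⁻²·A⁻¹] = kg·s⁻²
  (d) J·m⁻² = N·m·m⁻² = kg·s⁻²
  (e) [s⁻²] · [kg] = kg·s⁻²
All reduce to kg·s⁻² except (a), which is kg·s⁻³.

(a)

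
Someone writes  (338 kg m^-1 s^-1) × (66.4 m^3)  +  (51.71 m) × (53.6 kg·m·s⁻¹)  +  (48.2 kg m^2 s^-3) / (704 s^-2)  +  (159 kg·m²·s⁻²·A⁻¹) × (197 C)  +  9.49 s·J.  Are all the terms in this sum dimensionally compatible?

Yes

Dimensions:
  (338 kg m^-1 s^-1) × (66.4 m^3):  [kg·m⁻¹·s⁻¹] · [m³] = kg·m²·s⁻¹
  (51.71 m) × (53.6 kg·m·s⁻¹):  [m] · [kg·m·s⁻¹] = kg·m²·s⁻¹
  (48.2 kg m^2 s^-3) / (704 s^-2):  [kg·m²·s⁻³] / [s⁻²] = kg·m²·s⁻¹
  (159 kg·m²·s⁻²·A⁻¹) × (197 C):  [kg·m²·s⁻²·A⁻¹] · [s·A] = kg·m²·s⁻¹
  9.49 s·J:  J·s = N·m·s = kg·m²·s⁻¹
Every term reduces to kg·m²·s⁻¹.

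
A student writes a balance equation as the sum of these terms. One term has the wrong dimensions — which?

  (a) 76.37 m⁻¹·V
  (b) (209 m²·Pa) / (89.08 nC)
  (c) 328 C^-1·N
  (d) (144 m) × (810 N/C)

(d)

Reduce each to base SI dimensions:
  (a) V·m⁻¹ = J·C⁻¹·m⁻¹ = kg·m·s⁻³·A⁻¹
  (b) [kg·m·s⁻²] / [s·A] = kg·m·s⁻³·A⁻¹
  (c) N·C⁻¹ = kg·m·s⁻²·(s·A)⁻¹ = kg·m·s⁻³·A⁻¹
  (d) [m] · [kg·m·s⁻³·A⁻¹] = kg·m²·s⁻³·A⁻¹
All reduce to kg·m·s⁻³·A⁻¹ except (d), which is kg·m²·s⁻³·A⁻¹.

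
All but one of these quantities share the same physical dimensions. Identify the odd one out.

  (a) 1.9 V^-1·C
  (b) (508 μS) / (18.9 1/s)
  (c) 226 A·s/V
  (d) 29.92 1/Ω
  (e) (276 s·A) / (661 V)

Dimensions:
  (a) C·V⁻¹ = s·A·(J·C⁻¹)⁻¹ = kg⁻¹·m⁻²·s⁴·A²
  (b) [kg⁻¹·m⁻²·s³·A²] / [s⁻¹] = kg⁻¹·m⁻²·s⁴·A²
  (c) A·s·V⁻¹ = A·s·(J·C⁻¹)⁻¹ = kg⁻¹·m⁻²·s⁴·A²
  (d) Ω⁻¹ = (V·A⁻¹)⁻¹ = kg⁻¹·m⁻²·s³·A²
  (e) [s·A] / [kg·m²·s⁻³·A⁻¹] = kg⁻¹·m⁻²·s⁴·A²
All reduce to kg⁻¹·m⁻²·s⁴·A² except (d), which is kg⁻¹·m⁻²·s³·A².

(d)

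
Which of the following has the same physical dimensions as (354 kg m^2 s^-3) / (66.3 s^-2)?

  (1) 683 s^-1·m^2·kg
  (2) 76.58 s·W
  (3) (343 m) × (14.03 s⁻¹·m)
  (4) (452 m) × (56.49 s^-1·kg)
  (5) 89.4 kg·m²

(1)

Reference: [kg·m²·s⁻³] / [s⁻²] = kg·m²·s⁻¹.
Each option:
  (1) kg·m²·s⁻¹  ← same
  (2) W·s = J·s⁻¹·s = kg·m²·s⁻²
  (3) [m] · [m·s⁻¹] = m²·s⁻¹
  (4) [m] · [kg·s⁻¹] = kg·m·s⁻¹
  (5) kg·m²
Only (1) matches kg·m²·s⁻¹.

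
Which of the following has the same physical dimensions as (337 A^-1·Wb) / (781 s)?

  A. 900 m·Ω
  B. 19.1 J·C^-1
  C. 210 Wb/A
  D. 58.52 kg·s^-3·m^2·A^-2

Reference: [kg·m²·s⁻²·A⁻²] / [s] = kg·m²·s⁻³·A⁻².
Each option:
  A. Ω·m = V·A⁻¹·m = kg·m³·s⁻³·A⁻²
  B. J·C⁻¹ = N·m·(s·A)⁻¹ = kg·m²·s⁻³·A⁻¹
  C. Wb·A⁻¹ = V·s·A⁻¹ = kg·m²·s⁻²·A⁻²
  D. kg·m²·s⁻³·A⁻²  ← same
Only D. matches kg·m²·s⁻³·A⁻².

D.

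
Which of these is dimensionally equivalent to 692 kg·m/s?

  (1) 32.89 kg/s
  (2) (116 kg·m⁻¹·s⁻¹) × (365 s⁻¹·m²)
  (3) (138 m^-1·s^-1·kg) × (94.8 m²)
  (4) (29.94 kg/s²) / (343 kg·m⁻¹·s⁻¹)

(3)

Reference: kg·m·s⁻¹.
Each option:
  (1) kg·s⁻¹
  (2) [kg·m⁻¹·s⁻¹] · [m²·s⁻¹] = kg·m·s⁻²
  (3) [kg·m⁻¹·s⁻¹] · [m²] = kg·m·s⁻¹  ← same
  (4) [kg·s⁻²] / [kg·m⁻¹·s⁻¹] = m·s⁻¹
Only (3) matches kg·m·s⁻¹.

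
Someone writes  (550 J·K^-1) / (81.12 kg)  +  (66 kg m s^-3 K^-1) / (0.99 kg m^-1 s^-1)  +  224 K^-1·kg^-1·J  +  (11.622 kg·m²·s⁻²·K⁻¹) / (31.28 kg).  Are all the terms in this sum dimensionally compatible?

Yes

Work out the base dimensions of each:
  (550 J·K^-1) / (81.12 kg):  [kg·m²·s⁻²·K⁻¹] / [kg] = m²·s⁻²·K⁻¹
  (66 kg m s^-3 K^-1) / (0.99 kg m^-1 s^-1):  [kg·m·s⁻³·K⁻¹] / [kg·m⁻¹·s⁻¹] = m²·s⁻²·K⁻¹
  224 K^-1·kg^-1·J:  J·kg⁻¹·K⁻¹ = N·m·kg⁻¹·K⁻¹ = m²·s⁻²·K⁻¹
  (11.622 kg·m²·s⁻²·K⁻¹) / (31.28 kg):  [kg·m²·s⁻²·K⁻¹] / [kg] = m²·s⁻²·K⁻¹
Every term reduces to m²·s⁻²·K⁻¹.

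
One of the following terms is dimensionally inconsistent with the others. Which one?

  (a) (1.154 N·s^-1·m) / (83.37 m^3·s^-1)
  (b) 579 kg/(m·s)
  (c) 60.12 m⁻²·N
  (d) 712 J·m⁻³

(b)

Reduce each to base SI dimensions:
  (a) [kg·m²·s⁻³] / [m³·s⁻¹] = kg·m⁻¹·s⁻²
  (b) kg·m⁻¹·s⁻¹
  (c) N·m⁻² = kg·m·s⁻²·m⁻² = kg·m⁻¹·s⁻²
  (d) J·m⁻³ = N·m·m⁻³ = kg·m⁻¹·s⁻²
All reduce to kg·m⁻¹·s⁻² except (b), which is kg·m⁻¹·s⁻¹.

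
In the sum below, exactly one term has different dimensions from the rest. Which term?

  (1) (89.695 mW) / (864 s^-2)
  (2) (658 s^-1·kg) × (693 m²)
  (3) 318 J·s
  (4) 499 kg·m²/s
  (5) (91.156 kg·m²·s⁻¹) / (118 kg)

(5)

Expand each in SI base units:
  (1) [kg·m²·s⁻³] / [s⁻²] = kg·m²·s⁻¹
  (2) [kg·s⁻¹] · [m²] = kg·m²·s⁻¹
  (3) J·s = N·m·s = kg·m²·s⁻¹
  (4) kg·m²·s⁻¹
  (5) [kg·m²·s⁻¹] / [kg] = m²·s⁻¹
All reduce to kg·m²·s⁻¹ except (5), which is m²·s⁻¹.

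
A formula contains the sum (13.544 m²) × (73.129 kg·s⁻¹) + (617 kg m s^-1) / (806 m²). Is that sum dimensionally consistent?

Expand each in SI base units:
  (13.544 m²) × (73.129 kg·s⁻¹):  [m²] · [kg·s⁻¹] = kg·m²·s⁻¹
  (617 kg m s^-1) / (806 m²):  [kg·m·s⁻¹] / [m²] = kg·m⁻¹·s⁻¹
kg·m²·s⁻¹ ≠ kg·m⁻¹·s⁻¹, so they cannot be added.

No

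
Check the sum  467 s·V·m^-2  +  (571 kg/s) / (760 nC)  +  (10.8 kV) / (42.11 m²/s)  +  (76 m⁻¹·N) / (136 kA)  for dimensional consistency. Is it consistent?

Yes

Work out the base dimensions of each:
  467 s·V·m^-2:  V·s·m⁻² = J·C⁻¹·s·m⁻² = kg·s⁻²·A⁻¹
  (571 kg/s) / (760 nC):  [kg·s⁻¹] / [s·A] = kg·s⁻²·A⁻¹
  (10.8 kV) / (42.11 m²/s):  [kg·m²·s⁻³·A⁻¹] / [m²·s⁻¹] = kg·s⁻²·A⁻¹
  (76 m⁻¹·N) / (136 kA):  [kg·s⁻²] / [A] = kg·s⁻²·A⁻¹
Every term reduces to kg·s⁻²·A⁻¹.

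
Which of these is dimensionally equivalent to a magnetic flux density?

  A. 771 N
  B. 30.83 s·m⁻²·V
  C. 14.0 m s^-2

Reference: [magnetic flux density] = kg·s⁻²·A⁻¹.
Each option:
  A. N = kg·m·s⁻²
  B. V·s·m⁻² = J·C⁻¹·s·m⁻² = kg·s⁻²·A⁻¹  ← same
  C. m·s⁻²
Only B. matches kg·s⁻²·A⁻¹.

B.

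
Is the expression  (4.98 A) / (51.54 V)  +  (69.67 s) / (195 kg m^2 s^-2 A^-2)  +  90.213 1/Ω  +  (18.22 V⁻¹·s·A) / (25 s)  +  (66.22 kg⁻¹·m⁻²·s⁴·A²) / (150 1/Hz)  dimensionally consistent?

Expand each in SI base units:
  (4.98 A) / (51.54 V):  [A] / [kg·m²·s⁻³·A⁻¹] = kg⁻¹·m⁻²·s³·A²
  (69.67 s) / (195 kg m^2 s^-2 A^-2):  [s] / [kg·m²·s⁻²·A⁻²] = kg⁻¹·m⁻²·s³·A²
  90.213 1/Ω:  Ω⁻¹ = (V·A⁻¹)⁻¹ = kg⁻¹·m⁻²·s³·A²
  (18.22 V⁻¹·s·A) / (25 s):  [kg⁻¹·m⁻²·s⁴·A²] / [s] = kg⁻¹·m⁻²·s³·A²
  (66.22 kg⁻¹·m⁻²·s⁴·A²) / (150 1/Hz):  [kg⁻¹·m⁻²·s⁴·A²] / [s] = kg⁻¹·m⁻²·s³·A²
Every term reduces to kg⁻¹·m⁻²·s³·A².

Yes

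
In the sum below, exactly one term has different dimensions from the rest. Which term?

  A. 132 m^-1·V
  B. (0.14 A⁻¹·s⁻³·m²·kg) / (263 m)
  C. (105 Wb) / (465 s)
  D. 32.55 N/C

Work out the base dimensions of each:
  A. V·m⁻¹ = J·C⁻¹·m⁻¹ = kg·m·s⁻³·A⁻¹
  B. [kg·m²·s⁻³·A⁻¹] / [m] = kg·m·s⁻³·A⁻¹
  C. [kg·m²·s⁻²·A⁻¹] / [s] = kg·m²·s⁻³·A⁻¹
  D. N·C⁻¹ = kg·m·s⁻²·(s·A)⁻¹ = kg·m·s⁻³·A⁻¹
All reduce to kg·m·s⁻³·A⁻¹ except C., which is kg·m²·s⁻³·A⁻¹.

C.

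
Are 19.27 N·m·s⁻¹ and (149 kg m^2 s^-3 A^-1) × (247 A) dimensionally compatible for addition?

Dimensions:
  19.27 N·m·s⁻¹:  N·m·s⁻¹ = kg·m·s⁻²·m·s⁻¹ = kg·m²·s⁻³
  (149 kg m^2 s^-3 A^-1) × (247 A):  [kg·m²·s⁻³·A⁻¹] · [A] = kg·m²·s⁻³
Both are kg·m²·s⁻³, so they have the same dimensions and can be added.

Yes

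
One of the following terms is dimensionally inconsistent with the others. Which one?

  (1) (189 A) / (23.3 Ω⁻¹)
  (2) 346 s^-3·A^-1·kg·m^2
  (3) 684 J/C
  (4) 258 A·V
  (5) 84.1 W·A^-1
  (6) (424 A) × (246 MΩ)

(4)

Expand each in SI base units:
  (1) [A] / [kg⁻¹·m⁻²·s³·A²] = kg·m²·s⁻³·A⁻¹
  (2) kg·m²·s⁻³·A⁻¹
  (3) J·C⁻¹ = N·m·(s·A)⁻¹ = kg·m²·s⁻³·A⁻¹
  (4) V·A = J·C⁻¹·A = kg·m²·s⁻³
  (5) W·A⁻¹ = J·s⁻¹·A⁻¹ = kg·m²·s⁻³·A⁻¹
  (6) [A] · [kg·m²·s⁻³·A⁻²] = kg·m²·s⁻³·A⁻¹
All reduce to kg·m²·s⁻³·A⁻¹ except (4), which is kg·m²·s⁻³.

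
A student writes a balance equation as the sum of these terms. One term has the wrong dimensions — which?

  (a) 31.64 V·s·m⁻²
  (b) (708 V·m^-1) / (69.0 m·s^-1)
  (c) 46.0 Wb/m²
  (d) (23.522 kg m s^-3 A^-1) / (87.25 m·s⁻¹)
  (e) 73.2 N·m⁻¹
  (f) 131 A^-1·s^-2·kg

Reduce each to base SI dimensions:
  (a) V·s·m⁻² = J·C⁻¹·s·m⁻² = kg·s⁻²·A⁻¹
  (b) [kg·m·s⁻³·A⁻¹] / [m·s⁻¹] = kg·s⁻²·A⁻¹
  (c) Wb·m⁻² = V·s·m⁻² = kg·s⁻²·A⁻¹
  (d) [kg·m·s⁻³·A⁻¹] / [m·s⁻¹] = kg·s⁻²·A⁻¹
  (e) N·m⁻¹ = kg·m·s⁻²·m⁻¹ = kg·s⁻²
  (f) kg·s⁻²·A⁻¹
All reduce to kg·s⁻²·A⁻¹ except (e), which is kg·s⁻².

(e)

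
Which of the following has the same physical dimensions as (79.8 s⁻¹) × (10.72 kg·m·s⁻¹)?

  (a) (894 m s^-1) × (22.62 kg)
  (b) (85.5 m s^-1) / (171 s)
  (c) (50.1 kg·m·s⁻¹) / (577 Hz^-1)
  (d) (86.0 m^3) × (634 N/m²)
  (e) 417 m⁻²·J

(c)

Reference: [s⁻¹] · [kg·m·s⁻¹] = kg·m·s⁻².
Each option:
  (a) [m·s⁻¹] · [kg] = kg·m·s⁻¹
  (b) [m·s⁻¹] / [s] = m·s⁻²
  (c) [kg·m·s⁻¹] / [s] = kg·m·s⁻²  ← same
  (d) [m³] · [kg·m⁻¹·s⁻²] = kg·m²·s⁻²
  (e) J·m⁻² = N·m·m⁻² = kg·s⁻²
Only (c) matches kg·m·s⁻².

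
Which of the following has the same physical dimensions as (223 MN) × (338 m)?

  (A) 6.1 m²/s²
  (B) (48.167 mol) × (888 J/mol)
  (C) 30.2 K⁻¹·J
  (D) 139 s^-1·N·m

(B)

Reference: [kg·m·s⁻²] · [m] = kg·m²·s⁻².
Each option:
  (A) m²·s⁻²
  (B) [mol] · [kg·m²·s⁻²·mol⁻¹] = kg·m²·s⁻²  ← same
  (C) J·K⁻¹ = N·m·K⁻¹ = kg·m²·s⁻²·K⁻¹
  (D) N·m·s⁻¹ = kg·m·s⁻²·m·s⁻¹ = kg·m²·s⁻³
Only (B) matches kg·m²·s⁻².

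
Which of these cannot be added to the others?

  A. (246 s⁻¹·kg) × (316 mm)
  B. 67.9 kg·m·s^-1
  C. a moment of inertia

Work out the base dimensions of each:
  A. [kg·s⁻¹] · [m] = kg·m·s⁻¹
  B. kg·m·s⁻¹
  C. [moment of inertia] = kg·m²
All reduce to kg·m·s⁻¹ except C., which is kg·m².

C.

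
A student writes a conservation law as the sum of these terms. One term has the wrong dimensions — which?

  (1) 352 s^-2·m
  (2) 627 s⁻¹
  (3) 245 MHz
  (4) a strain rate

Reduce each to base SI dimensions:
  (1) m·s⁻²
  (2) s⁻¹
  (3) Hz = s⁻¹
  (4) [strain rate] = s⁻¹
All reduce to s⁻¹ except (1), which is m·s⁻².

(1)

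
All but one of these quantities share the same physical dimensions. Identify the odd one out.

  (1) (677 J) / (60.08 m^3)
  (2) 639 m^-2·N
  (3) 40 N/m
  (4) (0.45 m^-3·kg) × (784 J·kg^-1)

(3)

Work out the base dimensions of each:
  (1) [kg·m²·s⁻²] / [m³] = kg·m⁻¹·s⁻²
  (2) N·m⁻² = kg·m·s⁻²·m⁻² = kg·m⁻¹·s⁻²
  (3) N·m⁻¹ = kg·m·s⁻²·m⁻¹ = kg·s⁻²
  (4) [kg·m⁻³] · [m²·s⁻²] = kg·m⁻¹·s⁻²
All reduce to kg·m⁻¹·s⁻² except (3), which is kg·s⁻².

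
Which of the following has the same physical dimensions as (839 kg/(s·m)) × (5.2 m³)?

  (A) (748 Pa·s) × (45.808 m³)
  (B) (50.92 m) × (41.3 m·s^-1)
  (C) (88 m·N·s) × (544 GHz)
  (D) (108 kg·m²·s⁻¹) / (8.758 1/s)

(A)

Reference: [kg·m⁻¹·s⁻¹] · [m³] = kg·m²·s⁻¹.
Each option:
  (A) [kg·m⁻¹·s⁻¹] · [m³] = kg·m²·s⁻¹  ← same
  (B) [m] · [m·s⁻¹] = m²·s⁻¹
  (C) [kg·m²·s⁻¹] · [s⁻¹] = kg·m²·s⁻²
  (D) [kg·m²·s⁻¹] / [s⁻¹] = kg·m²
Only (A) matches kg·m²·s⁻¹.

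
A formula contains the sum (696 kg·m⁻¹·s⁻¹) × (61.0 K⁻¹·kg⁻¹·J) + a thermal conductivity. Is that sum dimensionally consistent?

Yes

Dimensions:
  (696 kg·m⁻¹·s⁻¹) × (61.0 K⁻¹·kg⁻¹·J):  [kg·m⁻¹·s⁻¹] · [m²·s⁻²·K⁻¹] = kg·m·s⁻³·K⁻¹
  a thermal conductivity:  [thermal conductivity] = kg·m·s⁻³·K⁻¹
Both are kg·m·s⁻³·K⁻¹, so they have the same dimensions and can be added.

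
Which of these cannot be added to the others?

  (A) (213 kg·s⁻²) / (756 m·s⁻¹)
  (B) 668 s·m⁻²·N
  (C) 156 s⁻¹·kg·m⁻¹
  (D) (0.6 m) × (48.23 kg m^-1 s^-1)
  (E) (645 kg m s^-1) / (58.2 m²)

(D)

Reduce each to base SI dimensions:
  (A) [kg·s⁻²] / [m·s⁻¹] = kg·m⁻¹·s⁻¹
  (B) N·s·m⁻² = kg·m·s⁻²·s·m⁻² = kg·m⁻¹·s⁻¹
  (C) kg·m⁻¹·s⁻¹
  (D) [m] · [kg·m⁻¹·s⁻¹] = kg·s⁻¹
  (E) [kg·m·s⁻¹] / [m²] = kg·m⁻¹·s⁻¹
All reduce to kg·m⁻¹·s⁻¹ except (D), which is kg·s⁻¹.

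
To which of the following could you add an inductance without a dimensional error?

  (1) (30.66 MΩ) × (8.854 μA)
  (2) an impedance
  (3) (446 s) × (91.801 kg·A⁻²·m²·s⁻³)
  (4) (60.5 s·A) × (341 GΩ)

(3)

Reference: [inductance] = kg·m²·s⁻²·A⁻².
Each option:
  (1) [kg·m²·s⁻³·A⁻²] · [A] = kg·m²·s⁻³·A⁻¹
  (2) [impedance] = kg·m²·s⁻³·A⁻²
  (3) [s] · [kg·m²·s⁻³·A⁻²] = kg·m²·s⁻²·A⁻²  ← same
  (4) [s·A] · [kg·m²·s⁻³·A⁻²] = kg·m²·s⁻²·A⁻¹
Only (3) matches kg·m²·s⁻²·A⁻².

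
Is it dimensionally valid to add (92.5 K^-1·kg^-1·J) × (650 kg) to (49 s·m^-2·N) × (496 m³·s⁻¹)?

Work out the base dimensions of each:
  (92.5 K^-1·kg^-1·J) × (650 kg):  [m²·s⁻²·K⁻¹] · [kg] = kg·m²·s⁻²·K⁻¹
  (49 s·m^-2·N) × (496 m³·s⁻¹):  [kg·m⁻¹·s⁻¹] · [m³·s⁻¹] = kg·m²·s⁻²
kg·m²·s⁻²·K⁻¹ ≠ kg·m²·s⁻², so they cannot be added.

No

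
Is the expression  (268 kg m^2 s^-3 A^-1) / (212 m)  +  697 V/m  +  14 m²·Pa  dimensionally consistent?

Work out the base dimensions of each:
  (268 kg m^2 s^-3 A^-1) / (212 m):  [kg·m²·s⁻³·A⁻¹] / [m] = kg·m·s⁻³·A⁻¹
  697 V/m:  V·m⁻¹ = J·C⁻¹·m⁻¹ = kg·m·s⁻³·A⁻¹
  14 m²·Pa:  Pa·m² = N·m⁻²·m² = kg·m·s⁻²
The terms do not share a single dimension (kg·m·s⁻² vs kg·m·s⁻³·A⁻¹).

No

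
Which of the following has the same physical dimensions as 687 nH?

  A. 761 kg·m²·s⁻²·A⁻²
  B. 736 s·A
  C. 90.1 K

A.

Reference: H = V·s·A⁻¹ = kg·m²·s⁻²·A⁻².
Each option:
  A. kg·m²·s⁻²·A⁻²  ← same
  B. A·s = s·A
  C. K
Only A. matches kg·m²·s⁻²·A⁻².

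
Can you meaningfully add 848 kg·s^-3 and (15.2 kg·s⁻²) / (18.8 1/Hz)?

Yes

Reduce each to base SI dimensions:
  848 kg·s^-3:  kg·s⁻³
  (15.2 kg·s⁻²) / (18.8 1/Hz):  [kg·s⁻²] / [s] = kg·s⁻³
Both are kg·s⁻³, so they have the same dimensions and can be added.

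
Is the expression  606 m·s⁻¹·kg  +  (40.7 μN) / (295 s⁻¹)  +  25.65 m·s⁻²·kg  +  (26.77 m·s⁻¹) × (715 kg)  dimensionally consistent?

Dimensions:
  606 m·s⁻¹·kg:  kg·m·s⁻¹
  (40.7 μN) / (295 s⁻¹):  [kg·m·s⁻²] / [s⁻¹] = kg·m·s⁻¹
  25.65 m·s⁻²·kg:  kg·m·s⁻²
  (26.77 m·s⁻¹) × (715 kg):  [m·s⁻¹] · [kg] = kg·m·s⁻¹
The terms do not share a single dimension (kg·m·s⁻² vs kg·m·s⁻¹).

No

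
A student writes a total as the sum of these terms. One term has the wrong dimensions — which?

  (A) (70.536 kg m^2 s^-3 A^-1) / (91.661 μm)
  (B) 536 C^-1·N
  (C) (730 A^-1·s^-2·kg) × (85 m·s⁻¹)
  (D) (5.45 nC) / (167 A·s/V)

Reduce each to base SI dimensions:
  (A) [kg·m²·s⁻³·A⁻¹] / [m] = kg·m·s⁻³·A⁻¹
  (B) N·C⁻¹ = kg·m·s⁻²·(s·A)⁻¹ = kg·m·s⁻³·A⁻¹
  (C) [kg·s⁻²·A⁻¹] · [m·s⁻¹] = kg·m·s⁻³·A⁻¹
  (D) [s·A] / [kg⁻¹·m⁻²·s⁴·A²] = kg·m²·s⁻³·A⁻¹
All reduce to kg·m·s⁻³·A⁻¹ except (D), which is kg·m²·s⁻³·A⁻¹.

(D)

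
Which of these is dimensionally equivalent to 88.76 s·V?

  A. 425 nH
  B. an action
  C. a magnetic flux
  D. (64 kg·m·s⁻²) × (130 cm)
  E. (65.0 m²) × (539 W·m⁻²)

C.

Reference: V·s = J·C⁻¹·s = kg·m²·s⁻²·A⁻¹.
Each option:
  A. H = V·s·A⁻¹ = kg·m²·s⁻²·A⁻²
  B. [action] = kg·m²·s⁻¹
  C. [magnetic flux] = kg·m²·s⁻²·A⁻¹  ← same
  D. [kg·m·s⁻²] · [m] = kg·m²·s⁻²
  E. [m²] · [kg·s⁻³] = kg·m²·s⁻³
Only C. matches kg·m²·s⁻²·A⁻¹.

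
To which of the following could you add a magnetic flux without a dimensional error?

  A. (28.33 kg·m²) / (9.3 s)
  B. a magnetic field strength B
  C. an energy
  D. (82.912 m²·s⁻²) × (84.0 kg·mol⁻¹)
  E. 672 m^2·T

E.

Reference: [magnetic flux] = kg·m²·s⁻²·A⁻¹.
Each option:
  A. [kg·m²] / [s] = kg·m²·s⁻¹
  B. [magnetic field strength B] = kg·s⁻²·A⁻¹
  C. [energy] = kg·m²·s⁻²
  D. [m²·s⁻²] · [kg·mol⁻¹] = kg·m²·s⁻²·mol⁻¹
  E. T·m² = Wb·m⁻²·m² = kg·m²·s⁻²·A⁻¹  ← same
Only E. matches kg·m²·s⁻²·A⁻¹.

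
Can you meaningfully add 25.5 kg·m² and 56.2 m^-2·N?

No

Expand each in SI base units:
  25.5 kg·m²:  kg·m²
  56.2 m^-2·N:  N·m⁻² = kg·m·s⁻²·m⁻² = kg·m⁻¹·s⁻²
kg·m² ≠ kg·m⁻¹·s⁻², so they cannot be added.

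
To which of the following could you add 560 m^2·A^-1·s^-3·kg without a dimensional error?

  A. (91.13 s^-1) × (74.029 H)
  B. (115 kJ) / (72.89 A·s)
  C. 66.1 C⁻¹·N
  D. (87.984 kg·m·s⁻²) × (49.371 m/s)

B.

Reference: kg·m²·s⁻³·A⁻¹.
Each option:
  A. [s⁻¹] · [kg·m²·s⁻²·A⁻²] = kg·m²·s⁻³·A⁻²
  B. [kg·m²·s⁻²] / [s·A] = kg·m²·s⁻³·A⁻¹  ← same
  C. N·C⁻¹ = kg·m·s⁻²·(s·A)⁻¹ = kg·m·s⁻³·A⁻¹
  D. [kg·m·s⁻²] · [m·s⁻¹] = kg·m²·s⁻³
Only B. matches kg·m²·s⁻³·A⁻¹.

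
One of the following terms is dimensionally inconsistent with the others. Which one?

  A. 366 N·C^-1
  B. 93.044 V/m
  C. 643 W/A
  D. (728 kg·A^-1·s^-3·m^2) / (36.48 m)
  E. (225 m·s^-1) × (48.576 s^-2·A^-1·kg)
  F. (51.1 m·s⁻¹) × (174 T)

C.

In SI base units:
  A. N·C⁻¹ = kg·m·s⁻²·(s·A)⁻¹ = kg·m·s⁻³·A⁻¹
  B. V·m⁻¹ = J·C⁻¹·m⁻¹ = kg·m·s⁻³·A⁻¹
  C. W·A⁻¹ = J·s⁻¹·A⁻¹ = kg·m²·s⁻³·A⁻¹
  D. [kg·m²·s⁻³·A⁻¹] / [m] = kg·m·s⁻³·A⁻¹
  E. [m·s⁻¹] · [kg·s⁻²·A⁻¹] = kg·m·s⁻³·A⁻¹
  F. [m·s⁻¹] · [kg·s⁻²·A⁻¹] = kg·m·s⁻³·A⁻¹
All reduce to kg·m·s⁻³·A⁻¹ except C., which is kg·m²·s⁻³·A⁻¹.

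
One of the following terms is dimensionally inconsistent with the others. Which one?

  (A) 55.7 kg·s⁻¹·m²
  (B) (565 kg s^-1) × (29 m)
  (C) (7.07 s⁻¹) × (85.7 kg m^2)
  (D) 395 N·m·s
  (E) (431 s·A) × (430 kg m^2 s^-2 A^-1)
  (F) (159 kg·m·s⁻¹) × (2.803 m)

Reduce each to base SI dimensions:
  (A) kg·m²·s⁻¹
  (B) [kg·s⁻¹] · [m] = kg·m·s⁻¹
  (C) [s⁻¹] · [kg·m²] = kg·m²·s⁻¹
  (D) N·m·s = kg·m·s⁻²·m·s = kg·m²·s⁻¹
  (E) [s·A] · [kg·m²·s⁻²·A⁻¹] = kg·m²·s⁻¹
  (F) [kg·m·s⁻¹] · [m] = kg·m²·s⁻¹
All reduce to kg·m²·s⁻¹ except (B), which is kg·m·s⁻¹.

(B)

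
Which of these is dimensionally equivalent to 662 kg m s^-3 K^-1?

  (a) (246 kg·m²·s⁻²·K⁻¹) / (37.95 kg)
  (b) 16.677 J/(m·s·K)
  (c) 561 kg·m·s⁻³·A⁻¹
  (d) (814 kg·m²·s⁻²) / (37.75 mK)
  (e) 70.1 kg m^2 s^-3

Reference: kg·m·s⁻³·K⁻¹.
Each option:
  (a) [kg·m²·s⁻²·K⁻¹] / [kg] = m²·s⁻²·K⁻¹
  (b) J·s⁻¹·m⁻¹·K⁻¹ = N·m·s⁻¹·m⁻¹·K⁻¹ = kg·m·s⁻³·K⁻¹  ← same
  (c) kg·m·s⁻³·A⁻¹
  (d) [kg·m²·s⁻²] / [K] = kg·m²·s⁻²·K⁻¹
  (e) kg·m²·s⁻³
Only (b) matches kg·m·s⁻³·K⁻¹.

(b)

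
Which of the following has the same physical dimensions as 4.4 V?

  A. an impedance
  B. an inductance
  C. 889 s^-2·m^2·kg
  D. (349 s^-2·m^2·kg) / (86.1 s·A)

D.

Reference: V = J·C⁻¹ = kg·m²·s⁻³·A⁻¹.
Each option:
  A. [impedance] = kg·m²·s⁻³·A⁻²
  B. [inductance] = kg·m²·s⁻²·A⁻²
  C. kg·m²·s⁻²
  D. [kg·m²·s⁻²] / [s·A] = kg·m²·s⁻³·A⁻¹  ← same
Only D. matches kg·m²·s⁻³·A⁻¹.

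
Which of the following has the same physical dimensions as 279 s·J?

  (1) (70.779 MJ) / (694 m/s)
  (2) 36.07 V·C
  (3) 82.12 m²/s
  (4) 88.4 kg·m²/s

(4)

Reference: J·s = N·m·s = kg·m²·s⁻¹.
Each option:
  (1) [kg·m²·s⁻²] / [m·s⁻¹] = kg·m·s⁻¹
  (2) C·V = s·A·J·C⁻¹ = kg·m²·s⁻²
  (3) m²·s⁻¹
  (4) kg·m²·s⁻¹  ← same
Only (4) matches kg·m²·s⁻¹.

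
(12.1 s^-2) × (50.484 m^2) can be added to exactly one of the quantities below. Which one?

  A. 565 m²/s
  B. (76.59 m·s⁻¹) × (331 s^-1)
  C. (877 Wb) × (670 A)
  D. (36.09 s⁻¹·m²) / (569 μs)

D.

Reference: [s⁻²] · [m²] = m²·s⁻².
Each option:
  A. m²·s⁻¹
  B. [m·s⁻¹] · [s⁻¹] = m·s⁻²
  C. [kg·m²·s⁻²·A⁻¹] · [A] = kg·m²·s⁻²
  D. [m²·s⁻¹] / [s] = m²·s⁻²  ← same
Only D. matches m²·s⁻².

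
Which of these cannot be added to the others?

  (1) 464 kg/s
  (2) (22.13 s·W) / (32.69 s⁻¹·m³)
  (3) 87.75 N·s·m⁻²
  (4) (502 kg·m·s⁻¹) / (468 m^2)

(1)

Reduce each to base SI dimensions:
  (1) kg·s⁻¹
  (2) [kg·m²·s⁻²] / [m³·s⁻¹] = kg·m⁻¹·s⁻¹
  (3) N·s·m⁻² = kg·m·s⁻²·s·m⁻² = kg·m⁻¹·s⁻¹
  (4) [kg·m·s⁻¹] / [m²] = kg·m⁻¹·s⁻¹
All reduce to kg·m⁻¹·s⁻¹ except (1), which is kg·s⁻¹.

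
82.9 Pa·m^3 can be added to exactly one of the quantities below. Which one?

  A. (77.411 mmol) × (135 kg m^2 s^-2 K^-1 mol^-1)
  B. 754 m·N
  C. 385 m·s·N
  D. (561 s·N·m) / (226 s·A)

Reference: Pa·m³ = N·m⁻²·m³ = kg·m²·s⁻².
Each option:
  A. [mol] · [kg·m²·s⁻²·K⁻¹·mol⁻¹] = kg·m²·s⁻²·K⁻¹
  B. N·m = kg·m·s⁻²·m = kg·m²·s⁻²  ← same
  C. N·m·s = kg·m·s⁻²·m·s = kg·m²·s⁻¹
  D. [kg·m²·s⁻¹] / [s·A] = kg·m²·s⁻²·A⁻¹
Only B. matches kg·m²·s⁻².

B.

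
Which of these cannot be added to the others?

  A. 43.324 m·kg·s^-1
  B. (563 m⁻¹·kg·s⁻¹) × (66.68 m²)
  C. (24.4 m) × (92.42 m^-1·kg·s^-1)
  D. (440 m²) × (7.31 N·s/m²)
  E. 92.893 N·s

Reduce each to base SI dimensions:
  A. kg·m·s⁻¹
  B. [kg·m⁻¹·s⁻¹] · [m²] = kg·m·s⁻¹
  C. [m] · [kg·m⁻¹·s⁻¹] = kg·s⁻¹
  D. [m²] · [kg·m⁻¹·s⁻¹] = kg·m·s⁻¹
  E. N·s = kg·m·s⁻²·s = kg·m·s⁻¹
All reduce to kg·m·s⁻¹ except C., which is kg·s⁻¹.

C.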